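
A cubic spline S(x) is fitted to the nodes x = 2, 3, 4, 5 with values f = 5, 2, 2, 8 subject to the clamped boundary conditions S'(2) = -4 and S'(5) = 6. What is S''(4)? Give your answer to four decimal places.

Write M_i for S''(x_i). With h_i = 1, 1, 1 and divided differences Δ_i = -3, 0, 6, the continuity of S' gives the tridiagonal system
  1·M_0 + 4·M_1 + 1·M_2 = 6(Δ_1 - Δ_0) = 18
  1·M_1 + 4·M_2 + 1·M_3 = 6(Δ_2 - Δ_1) = 36
Clamped end conditions give two more equations: 2h_0·M_0 + h_0·M_1 = 6(Δ_0 - S'(2)) = 6 and h_2·M_2 + 2h_2·M_3 = 6(S'(5) - Δ_2) = 0.
Hence M_0 = 34/15, M_1 = 22/15, M_2 = 148/15, M_3 = -74/15.

9.8667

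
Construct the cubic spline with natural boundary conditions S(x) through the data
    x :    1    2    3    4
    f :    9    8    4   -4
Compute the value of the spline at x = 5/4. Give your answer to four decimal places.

8.8750

Let σ_i = S''(x_i). Step sizes h_i = 1, 1, 1; slopes of the chords Δ_i = (y_(i+1) - y_i)/h_i = -1, -4, -8.
  1·σ_0 + 4·σ_1 + 1·σ_2 = 6(Δ_1 - Δ_0) = -18
  1·σ_1 + 4·σ_2 + 1·σ_3 = 6(Δ_2 - Δ_1) = -24
Natural end conditions: σ_0 = σ_3 = 0.
Solving: σ_0 = 0, σ_1 = -16/5, σ_2 = -26/5, σ_3 = 0.
On [1, 2], S(x) = 9 - 7/15·(x - 1) + 0·(x - 1)² - 8/15·(x - 1)³.
With (x - 1) = 1/4: S(5/4) = 71/8.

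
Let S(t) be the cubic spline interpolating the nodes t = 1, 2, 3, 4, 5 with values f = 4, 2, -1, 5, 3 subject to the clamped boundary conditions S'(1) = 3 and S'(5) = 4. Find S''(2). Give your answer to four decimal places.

Put M_i = S'' at the i-th knot. Here h = (1, 1, 1, 1) and Δ = (-2, -3, 6, -2), so the interior equations h_(i-1)·M_(i-1) + 2(h_(i-1)+h_i)·M_i + h_i·M_(i+1) = 6(Δ_i − Δ_(i-1)) read
  1·M_0 + 4·M_1 + 1·M_2 = 6(Δ_1 - Δ_0) = -6
  1·M_1 + 4·M_2 + 1·M_3 = 6(Δ_2 - Δ_1) = 54
  1·M_2 + 4·M_3 + 1·M_4 = 6(Δ_3 - Δ_2) = -48
Clamped end conditions give two more equations: 2h_0·M_0 + h_0·M_1 = 6(Δ_0 - S'(1)) = -30 and h_3·M_3 + 2h_3·M_4 = 6(S'(5) - Δ_3) = 36.
Solving the tridiagonal system: M_0 = -187/14, M_1 = -23/7, M_2 = 41/2, M_3 = -173/7, M_4 = 425/14.

-3.2857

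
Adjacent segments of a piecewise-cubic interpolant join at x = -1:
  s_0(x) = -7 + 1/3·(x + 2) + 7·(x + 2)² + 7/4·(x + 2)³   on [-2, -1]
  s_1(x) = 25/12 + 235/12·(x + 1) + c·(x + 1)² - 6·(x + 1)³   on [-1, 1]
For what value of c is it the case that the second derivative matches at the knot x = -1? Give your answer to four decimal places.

s_0''(x) = 14 + 21/2·(x + 2), so s_0''(-1) = 49/2. On the right, s_1''(-1) = 2c, so c = 49/4.

12.2500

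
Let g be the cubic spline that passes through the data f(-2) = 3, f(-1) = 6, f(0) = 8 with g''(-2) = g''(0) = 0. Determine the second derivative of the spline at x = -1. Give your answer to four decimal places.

Put M_i = g'' at the i-th knot. Here h = (1, 1) and Δ = (3, 2), so the interior equations h_(i-1)·M_(i-1) + 2(h_(i-1)+h_i)·M_i + h_i·M_(i+1) = 6(Δ_i − Δ_(i-1)) read
  1·M_0 + 4·M_1 + 1·M_2 = 6(Δ_1 - Δ_0) = -6
Natural end conditions: M_0 = M_2 = 0.
Solving: M_0 = 0, M_1 = -3/2, M_2 = 0.

-1.5000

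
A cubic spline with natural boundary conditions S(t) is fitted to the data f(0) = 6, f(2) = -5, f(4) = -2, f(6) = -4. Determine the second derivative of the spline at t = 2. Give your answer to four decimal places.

6.1000

Put σ_i = S'' at the i-th knot. Here h = (2, 2, 2) and Δ = (-11/2, 3/2, -1), so the interior equations h_(i-1)·σ_(i-1) + 2(h_(i-1)+h_i)·σ_i + h_i·σ_(i+1) = 6(Δ_i − Δ_(i-1)) read
  2·σ_0 + 8·σ_1 + 2·σ_2 = 6(Δ_1 - Δ_0) = 42
  2·σ_1 + 8·σ_2 + 2·σ_3 = 6(Δ_2 - Δ_1) = -15
Natural end conditions: σ_0 = σ_3 = 0.
Forward elimination and back-substitution give σ_0 = 0, σ_1 = 61/10, σ_2 = -17/5, σ_3 = 0.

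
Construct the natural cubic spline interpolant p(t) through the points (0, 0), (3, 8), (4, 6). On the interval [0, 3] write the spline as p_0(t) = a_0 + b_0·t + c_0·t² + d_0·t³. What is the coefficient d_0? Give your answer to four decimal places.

With M_i denoting the second derivative at x_i, h_i = 3, 1, and Δ_i = (y_(i+1) − y_i)/h_i = 8/3, -2:
  3·M_0 + 8·M_1 + 1·M_2 = 6(Δ_1 - Δ_0) = -28
Natural end conditions: M_0 = M_2 = 0.
Forward elimination and back-substitution give M_0 = 0, M_1 = -7/2, M_2 = 0.
On [0, 3], with p_0(t) = a_0 + b_0·t + c_0·t² + d_0·t³: c_0 = M_0/2 = 0, d_0 = (M_1 - M_0)/(6h_0) = -7/36, b_0 = Δ_0 - h_0(2M_0 + M_1)/6 = 53/12.

-0.1944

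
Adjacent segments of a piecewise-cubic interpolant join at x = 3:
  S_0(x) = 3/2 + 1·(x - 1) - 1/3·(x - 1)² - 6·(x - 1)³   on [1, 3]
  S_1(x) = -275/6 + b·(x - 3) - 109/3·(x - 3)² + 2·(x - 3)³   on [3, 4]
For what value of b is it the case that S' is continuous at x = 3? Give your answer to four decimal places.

S_0'(x) = 1 - 2/3·(x - 1) - 18·(x - 1)², so S_0'(3) = -217/3. On the right, S_1'(3) = b, so b = -217/3.

-72.3333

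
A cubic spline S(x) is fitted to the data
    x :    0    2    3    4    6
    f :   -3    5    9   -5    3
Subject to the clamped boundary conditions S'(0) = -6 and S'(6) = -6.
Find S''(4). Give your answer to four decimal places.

Put m_i = S'' at the i-th knot. Here h = (2, 1, 1, 2) and Δ = (4, 4, -14, 4), so the interior equations h_(i-1)·m_(i-1) + 2(h_(i-1)+h_i)·m_i + h_i·m_(i+1) = 6(Δ_i − Δ_(i-1)) read
  2·m_0 + 6·m_1 + 1·m_2 = 6(Δ_1 - Δ_0) = 0
  1·m_1 + 4·m_2 + 1·m_3 = 6(Δ_2 - Δ_1) = -108
  1·m_2 + 6·m_3 + 2·m_4 = 6(Δ_3 - Δ_2) = 108
Clamped end conditions give two more equations: 2h_0·m_0 + h_0·m_1 = 6(Δ_0 - S'(0)) = 60 and h_3·m_3 + 2h_3·m_4 = 6(S'(6) - Δ_3) = -60.
Forward elimination and back-substitution give m_0 = 72/5, m_1 = 6/5, m_2 = -36, m_3 = 174/5, m_4 = -162/5.

34.8000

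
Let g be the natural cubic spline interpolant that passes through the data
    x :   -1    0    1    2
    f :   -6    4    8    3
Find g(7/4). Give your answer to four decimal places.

4.7188

Put M_i = g'' at the i-th knot. Here h = (1, 1, 1) and Δ = (10, 4, -5), so the interior equations h_(i-1)·M_(i-1) + 2(h_(i-1)+h_i)·M_i + h_i·M_(i+1) = 6(Δ_i − Δ_(i-1)) read
  1·M_0 + 4·M_1 + 1·M_2 = 6(Δ_1 - Δ_0) = -36
  1·M_1 + 4·M_2 + 1·M_3 = 6(Δ_2 - Δ_1) = -54
Natural end conditions: M_0 = M_3 = 0.
Solving: M_0 = 0, M_1 = -6, M_2 = -12, M_3 = 0.
On [1, 2], g(x) = 8 - 1·(x - 1) - 6·(x - 1)² + 2·(x - 1)³.
With (x - 1) = 3/4: g(7/4) = 151/32.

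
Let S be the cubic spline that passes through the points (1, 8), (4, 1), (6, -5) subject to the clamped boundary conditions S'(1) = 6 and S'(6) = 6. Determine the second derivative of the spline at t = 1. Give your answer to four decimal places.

-7.9333

Let M_i = S''(x_i). Step sizes h_i = 3, 2; slopes of the chords Δ_i = (y_(i+1) - y_i)/h_i = -7/3, -3.
  3·M_0 + 10·M_1 + 2·M_2 = 6(Δ_1 - Δ_0) = -4
Clamped end conditions give two more equations: 2h_0·M_0 + h_0·M_1 = 6(Δ_0 - S'(1)) = -50 and h_1·M_1 + 2h_1·M_2 = 6(S'(6) - Δ_1) = 54.
Solving the tridiagonal system: M_0 = -119/15, M_1 = -4/5, M_2 = 139/10.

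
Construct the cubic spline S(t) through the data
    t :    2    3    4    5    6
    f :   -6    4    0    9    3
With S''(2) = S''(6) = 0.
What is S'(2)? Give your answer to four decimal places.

14.9464

Let M_i = S''(x_i). Step sizes h_i = 1, 1, 1, 1; slopes of the chords Δ_i = (y_(i+1) - y_i)/h_i = 10, -4, 9, -6.
  1·M_0 + 4·M_1 + 1·M_2 = 6(Δ_1 - Δ_0) = -84
  1·M_1 + 4·M_2 + 1·M_3 = 6(Δ_2 - Δ_1) = 78
  1·M_2 + 4·M_3 + 1·M_4 = 6(Δ_3 - Δ_2) = -90
Natural end conditions: M_0 = M_4 = 0.
Solving the tridiagonal system: M_0 = 0, M_1 = -831/28, M_2 = 243/7, M_3 = -873/28, M_4 = 0.
On [2, 3], S'(t) = b_0 + 2c_0·(t - 2) + 3d_0·(t - 2)² with b_0 = Δ_0 - h_0(2M_0 + M_1)/6 = 837/56, c_0 = M_0/2 = 0, d_0 = (M_1 - M_0)/(6h_0) = -277/56. So S'(2) = 837/56.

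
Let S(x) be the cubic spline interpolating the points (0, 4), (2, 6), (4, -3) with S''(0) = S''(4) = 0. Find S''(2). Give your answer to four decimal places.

With M_i denoting the second derivative at x_i, h_i = 2, 2, and Δ_i = (y_(i+1) − y_i)/h_i = 1, -9/2:
  2·M_0 + 8·M_1 + 2·M_2 = 6(Δ_1 - Δ_0) = -33
Natural end conditions: M_0 = M_2 = 0.
Forward elimination and back-substitution give M_0 = 0, M_1 = -33/8, M_2 = 0.

-4.1250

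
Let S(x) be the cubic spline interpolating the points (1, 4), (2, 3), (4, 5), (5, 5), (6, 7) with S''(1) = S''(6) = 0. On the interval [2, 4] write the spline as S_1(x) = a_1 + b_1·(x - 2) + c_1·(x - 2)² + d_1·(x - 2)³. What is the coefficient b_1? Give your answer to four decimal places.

Put M_i = S'' at the i-th knot. Here h = (1, 2, 1, 1) and Δ = (-1, 1, 0, 2), so the interior equations h_(i-1)·M_(i-1) + 2(h_(i-1)+h_i)·M_i + h_i·M_(i+1) = 6(Δ_i − Δ_(i-1)) read
  1·M_0 + 6·M_1 + 2·M_2 = 6(Δ_1 - Δ_0) = 12
  2·M_1 + 6·M_2 + 1·M_3 = 6(Δ_2 - Δ_1) = -6
  1·M_2 + 4·M_3 + 1·M_4 = 6(Δ_3 - Δ_2) = 12
Natural end conditions: M_0 = M_4 = 0.
Solving the tridiagonal system: M_0 = 0, M_1 = 174/61, M_2 = -156/61, M_3 = 222/61, M_4 = 0.
On [2, 4], with S_1(x) = a_1 + b_1·(x - 2) + c_1·(x - 2)² + d_1·(x - 2)³: c_1 = M_1/2 = 87/61, d_1 = (M_2 - M_1)/(6h_1) = -55/122, b_1 = Δ_1 - h_1(2M_1 + M_2)/6 = -3/61.

-0.0492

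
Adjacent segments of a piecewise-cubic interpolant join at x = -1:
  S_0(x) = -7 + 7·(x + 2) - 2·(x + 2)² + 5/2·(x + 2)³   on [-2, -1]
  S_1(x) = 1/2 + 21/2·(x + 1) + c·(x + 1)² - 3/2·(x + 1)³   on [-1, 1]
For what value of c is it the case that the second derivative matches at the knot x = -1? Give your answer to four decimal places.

S_0''(x) = -4 + 15·(x + 2), so S_0''(-1) = 11. On the right, S_1''(-1) = 2c, so c = 11/2.

5.5000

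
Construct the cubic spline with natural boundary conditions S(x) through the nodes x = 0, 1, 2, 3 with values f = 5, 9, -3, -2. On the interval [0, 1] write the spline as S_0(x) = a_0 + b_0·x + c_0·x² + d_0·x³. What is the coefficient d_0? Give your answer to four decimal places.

-5.1333

Put m_i = S'' at the i-th knot. Here h = (1, 1, 1) and Δ = (4, -12, 1), so the interior equations h_(i-1)·m_(i-1) + 2(h_(i-1)+h_i)·m_i + h_i·m_(i+1) = 6(Δ_i − Δ_(i-1)) read
  1·m_0 + 4·m_1 + 1·m_2 = 6(Δ_1 - Δ_0) = -96
  1·m_1 + 4·m_2 + 1·m_3 = 6(Δ_2 - Δ_1) = 78
Natural end conditions: m_0 = m_3 = 0.
Solving the tridiagonal system: m_0 = 0, m_1 = -154/5, m_2 = 136/5, m_3 = 0.
On [0, 1], with S_0(x) = a_0 + b_0·x + c_0·x² + d_0·x³: c_0 = m_0/2 = 0, d_0 = (m_1 - m_0)/(6h_0) = -77/15, b_0 = Δ_0 - h_0(2m_0 + m_1)/6 = 137/15.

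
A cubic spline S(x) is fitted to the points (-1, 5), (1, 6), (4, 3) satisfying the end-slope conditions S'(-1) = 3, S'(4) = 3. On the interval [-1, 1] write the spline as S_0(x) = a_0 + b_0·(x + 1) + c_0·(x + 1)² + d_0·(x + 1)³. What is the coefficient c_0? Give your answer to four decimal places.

-1.4250

Let M_i = S''(x_i). Step sizes h_i = 2, 3; slopes of the chords Δ_i = (y_(i+1) - y_i)/h_i = 1/2, -1.
  2·M_0 + 10·M_1 + 3·M_2 = 6(Δ_1 - Δ_0) = -9
Clamped end conditions give two more equations: 2h_0·M_0 + h_0·M_1 = 6(Δ_0 - S'(-1)) = -15 and h_1·M_1 + 2h_1·M_2 = 6(S'(4) - Δ_1) = 24.
Solving the tridiagonal system: M_0 = -57/20, M_1 = -9/5, M_2 = 49/10.
On [-1, 1], with S_0(x) = a_0 + b_0·(x + 1) + c_0·(x + 1)² + d_0·(x + 1)³: c_0 = M_0/2 = -57/40, d_0 = (M_1 - M_0)/(6h_0) = 7/80, b_0 = Δ_0 - h_0(2M_0 + M_1)/6 = 3.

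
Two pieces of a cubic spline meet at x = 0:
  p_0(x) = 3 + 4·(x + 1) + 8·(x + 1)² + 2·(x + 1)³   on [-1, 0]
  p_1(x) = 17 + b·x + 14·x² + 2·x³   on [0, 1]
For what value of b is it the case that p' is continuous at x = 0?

p_0'(x) = 4 + 16·(x + 1) + 6·(x + 1)², so p_0'(0) = 26. On the right, p_1'(0) = b, so b = 26.

26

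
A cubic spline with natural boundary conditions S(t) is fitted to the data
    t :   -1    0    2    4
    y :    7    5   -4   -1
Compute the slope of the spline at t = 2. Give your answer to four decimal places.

With σ_i denoting the second derivative at x_i, h_i = 1, 2, 2, and Δ_i = (y_(i+1) − y_i)/h_i = -2, -9/2, 3/2:
  1·σ_0 + 6·σ_1 + 2·σ_2 = 6(Δ_1 - Δ_0) = -15
  2·σ_1 + 8·σ_2 + 2·σ_3 = 6(Δ_2 - Δ_1) = 36
Natural end conditions: σ_0 = σ_3 = 0.
Solving the tridiagonal system: σ_0 = 0, σ_1 = -48/11, σ_2 = 123/22, σ_3 = 0.
On [2, 4], S'(t) = b_2 + 2c_2·(t - 2) + 3d_2·(t - 2)² with b_2 = Δ_2 - h_2(2σ_2 + σ_3)/6 = -49/22, c_2 = σ_2/2 = 123/44, d_2 = (σ_3 - σ_2)/(6h_2) = -41/88. So S'(2) = -49/22.

-2.2273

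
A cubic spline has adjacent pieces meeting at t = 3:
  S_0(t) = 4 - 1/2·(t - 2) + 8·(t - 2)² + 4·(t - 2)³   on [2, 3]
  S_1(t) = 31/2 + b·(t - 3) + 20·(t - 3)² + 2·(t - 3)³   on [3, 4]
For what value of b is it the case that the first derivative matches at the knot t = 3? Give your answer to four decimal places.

27.5000

S_0'(t) = -1/2 + 16·(t - 2) + 12·(t - 2)², so S_0'(3) = 55/2. On the right, S_1'(3) = b, so b = 55/2.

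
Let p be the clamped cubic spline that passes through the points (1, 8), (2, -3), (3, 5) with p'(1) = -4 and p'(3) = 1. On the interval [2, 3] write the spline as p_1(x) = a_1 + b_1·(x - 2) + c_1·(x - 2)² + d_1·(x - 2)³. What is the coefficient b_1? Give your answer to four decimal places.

-1.5000

Write M_i for p''(x_i). With h_i = 1, 1 and divided differences Δ_i = -11, 8, the continuity of p' gives the tridiagonal system
  1·M_0 + 4·M_1 + 1·M_2 = 6(Δ_1 - Δ_0) = 114
Clamped end conditions give two more equations: 2h_0·M_0 + h_0·M_1 = 6(Δ_0 - p'(1)) = -42 and h_1·M_1 + 2h_1·M_2 = 6(p'(3) - Δ_1) = -42.
Hence M_0 = -47, M_1 = 52, M_2 = -47.
On [2, 3], with p_1(x) = a_1 + b_1·(x - 2) + c_1·(x - 2)² + d_1·(x - 2)³: c_1 = M_1/2 = 26, d_1 = (M_2 - M_1)/(6h_1) = -33/2, b_1 = Δ_1 - h_1(2M_1 + M_2)/6 = -3/2.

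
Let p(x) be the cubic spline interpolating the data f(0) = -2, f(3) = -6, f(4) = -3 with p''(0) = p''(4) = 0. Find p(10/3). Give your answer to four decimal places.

-5.2006

With σ_i denoting the second derivative at x_i, h_i = 3, 1, and Δ_i = (y_(i+1) − y_i)/h_i = -4/3, 3:
  3·σ_0 + 8·σ_1 + 1·σ_2 = 6(Δ_1 - Δ_0) = 26
Natural end conditions: σ_0 = σ_2 = 0.
Forward elimination and back-substitution give σ_0 = 0, σ_1 = 13/4, σ_2 = 0.
On [3, 4], p(x) = -6 + 23/12·(x - 3) + 13/8·(x - 3)² - 13/24·(x - 3)³.
With (x - 3) = 1/3: p(10/3) = -1685/324.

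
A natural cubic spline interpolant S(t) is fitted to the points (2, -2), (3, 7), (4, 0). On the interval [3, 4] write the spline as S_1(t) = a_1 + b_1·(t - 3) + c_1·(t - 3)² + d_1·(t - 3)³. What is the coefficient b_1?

1

With M_i denoting the second derivative at x_i, h_i = 1, 1, and Δ_i = (y_(i+1) − y_i)/h_i = 9, -7:
  1·M_0 + 4·M_1 + 1·M_2 = 6(Δ_1 - Δ_0) = -96
Natural end conditions: M_0 = M_2 = 0.
Solving: M_0 = 0, M_1 = -24, M_2 = 0.
On [3, 4], with S_1(t) = a_1 + b_1·(t - 3) + c_1·(t - 3)² + d_1·(t - 3)³: c_1 = M_1/2 = -12, d_1 = (M_2 - M_1)/(6h_1) = 4, b_1 = Δ_1 - h_1(2M_1 + M_2)/6 = 1.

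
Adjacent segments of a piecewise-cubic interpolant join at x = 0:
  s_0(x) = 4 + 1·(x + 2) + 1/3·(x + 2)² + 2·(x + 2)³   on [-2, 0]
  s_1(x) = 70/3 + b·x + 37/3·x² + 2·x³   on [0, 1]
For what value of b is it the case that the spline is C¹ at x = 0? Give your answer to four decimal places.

26.3333

s_0'(x) = 1 + 2/3·(x + 2) + 6·(x + 2)², so s_0'(0) = 79/3. On the right, s_1'(0) = b, so b = 79/3.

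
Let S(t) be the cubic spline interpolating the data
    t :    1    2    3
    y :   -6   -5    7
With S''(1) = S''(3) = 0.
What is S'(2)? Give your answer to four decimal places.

Write σ_i for S''(x_i). With h_i = 1, 1 and divided differences Δ_i = 1, 12, the continuity of S' gives the tridiagonal system
  1·σ_0 + 4·σ_1 + 1·σ_2 = 6(Δ_1 - Δ_0) = 66
Natural end conditions: σ_0 = σ_2 = 0.
Solving the tridiagonal system: σ_0 = 0, σ_1 = 33/2, σ_2 = 0.
On [2, 3], S'(t) = b_1 + 2c_1·(t - 2) + 3d_1·(t - 2)² with b_1 = Δ_1 - h_1(2σ_1 + σ_2)/6 = 13/2, c_1 = σ_1/2 = 33/4, d_1 = (σ_2 - σ_1)/(6h_1) = -11/4. So S'(2) = 13/2.

6.5000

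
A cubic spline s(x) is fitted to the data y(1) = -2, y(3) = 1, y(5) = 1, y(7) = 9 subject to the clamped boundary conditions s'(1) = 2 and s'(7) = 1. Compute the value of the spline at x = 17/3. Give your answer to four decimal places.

3.7457

Put σ_i = s'' at the i-th knot. Here h = (2, 2, 2) and Δ = (3/2, 0, 4), so the interior equations h_(i-1)·σ_(i-1) + 2(h_(i-1)+h_i)·σ_i + h_i·σ_(i+1) = 6(Δ_i − Δ_(i-1)) read
  2·σ_0 + 8·σ_1 + 2·σ_2 = 6(Δ_1 - Δ_0) = -9
  2·σ_1 + 8·σ_2 + 2·σ_3 = 6(Δ_2 - Δ_1) = 24
Clamped end conditions give two more equations: 2h_0·σ_0 + h_0·σ_1 = 6(Δ_0 - s'(1)) = -3 and h_2·σ_2 + 2h_2·σ_3 = 6(s'(7) - Δ_2) = -18.
Hence σ_0 = 17/30, σ_1 = -79/30, σ_2 = 82/15, σ_3 = -217/30.
On [5, 7], s(x) = 1 + 83/30·(x - 5) + 41/15·(x - 5)² - 127/120·(x - 5)³.
With (x - 5) = 2/3: s(17/3) = 1517/405.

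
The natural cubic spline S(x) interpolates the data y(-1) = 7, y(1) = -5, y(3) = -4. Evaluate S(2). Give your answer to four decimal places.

Put m_i = S'' at the i-th knot. Here h = (2, 2) and Δ = (-6, 1/2), so the interior equations h_(i-1)·m_(i-1) + 2(h_(i-1)+h_i)·m_i + h_i·m_(i+1) = 6(Δ_i − Δ_(i-1)) read
  2·m_0 + 8·m_1 + 2·m_2 = 6(Δ_1 - Δ_0) = 39
Natural end conditions: m_0 = m_2 = 0.
Forward elimination and back-substitution give m_0 = 0, m_1 = 39/8, m_2 = 0.
On [1, 3], S(x) = -5 - 11/4·(x - 1) + 39/16·(x - 1)² - 13/32·(x - 1)³.
With (x - 1) = 1: S(2) = -183/32.

-5.7188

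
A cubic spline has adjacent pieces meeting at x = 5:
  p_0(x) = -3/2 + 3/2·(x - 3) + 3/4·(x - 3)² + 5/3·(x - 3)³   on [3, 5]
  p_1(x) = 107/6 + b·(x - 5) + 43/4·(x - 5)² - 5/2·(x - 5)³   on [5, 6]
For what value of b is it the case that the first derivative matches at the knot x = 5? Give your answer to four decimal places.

24.5000

p_0'(x) = 3/2 + 3/2·(x - 3) + 5·(x - 3)², so p_0'(5) = 49/2. On the right, p_1'(5) = b, so b = 49/2.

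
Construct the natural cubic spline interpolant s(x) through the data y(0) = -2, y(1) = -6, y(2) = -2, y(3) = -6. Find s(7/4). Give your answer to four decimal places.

-2.7500

Let σ_i = s''(x_i). Step sizes h_i = 1, 1, 1; slopes of the chords Δ_i = (y_(i+1) - y_i)/h_i = -4, 4, -4.
  1·σ_0 + 4·σ_1 + 1·σ_2 = 6(Δ_1 - Δ_0) = 48
  1·σ_1 + 4·σ_2 + 1·σ_3 = 6(Δ_2 - Δ_1) = -48
Natural end conditions: σ_0 = σ_3 = 0.
Solving the tridiagonal system: σ_0 = 0, σ_1 = 16, σ_2 = -16, σ_3 = 0.
On [1, 2], s(x) = -6 + 4/3·(x - 1) + 8·(x - 1)² - 16/3·(x - 1)³.
With (x - 1) = 3/4: s(7/4) = -11/4.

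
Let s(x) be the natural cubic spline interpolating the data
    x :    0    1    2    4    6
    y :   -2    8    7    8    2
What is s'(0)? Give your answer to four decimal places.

12.9940

Write M_i for s''(x_i). With h_i = 1, 1, 2, 2 and divided differences Δ_i = 10, -1, 1/2, -3, the continuity of s' gives the tridiagonal system
  1·M_0 + 4·M_1 + 1·M_2 = 6(Δ_1 - Δ_0) = -66
  1·M_1 + 6·M_2 + 2·M_3 = 6(Δ_2 - Δ_1) = 9
  2·M_2 + 8·M_3 + 2·M_4 = 6(Δ_3 - Δ_2) = -21
Natural end conditions: M_0 = M_4 = 0.
Solving the tridiagonal system: M_0 = 0, M_1 = -503/28, M_2 = 41/7, M_3 = -229/56, M_4 = 0.
On [0, 1], s'(x) = b_0 + 2c_0·x + 3d_0·x² with b_0 = Δ_0 - h_0(2M_0 + M_1)/6 = 2183/168, c_0 = M_0/2 = 0, d_0 = (M_1 - M_0)/(6h_0) = -503/168. So s'(0) = 2183/168.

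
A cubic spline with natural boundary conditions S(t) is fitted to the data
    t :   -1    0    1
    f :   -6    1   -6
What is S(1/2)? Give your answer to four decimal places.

Put σ_i = S'' at the i-th knot. Here h = (1, 1) and Δ = (7, -7), so the interior equations h_(i-1)·σ_(i-1) + 2(h_(i-1)+h_i)·σ_i + h_i·σ_(i+1) = 6(Δ_i − Δ_(i-1)) read
  1·σ_0 + 4·σ_1 + 1·σ_2 = 6(Δ_1 - Δ_0) = -84
Natural end conditions: σ_0 = σ_2 = 0.
Solving the tridiagonal system: σ_0 = 0, σ_1 = -21, σ_2 = 0.
On [0, 1], S(t) = 1 + 0·t - 21/2·t² + 7/2·t³.
With t = 1/2: S(1/2) = -19/16.

-1.1875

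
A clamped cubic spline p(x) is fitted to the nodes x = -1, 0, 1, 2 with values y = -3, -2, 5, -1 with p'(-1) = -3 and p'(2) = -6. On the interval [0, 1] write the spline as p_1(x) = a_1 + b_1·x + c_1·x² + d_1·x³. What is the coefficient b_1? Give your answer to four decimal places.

Write m_i for p''(x_i). With h_i = 1, 1, 1 and divided differences Δ_i = 1, 7, -6, the continuity of p' gives the tridiagonal system
  1·m_0 + 4·m_1 + 1·m_2 = 6(Δ_1 - Δ_0) = 36
  1·m_1 + 4·m_2 + 1·m_3 = 6(Δ_2 - Δ_1) = -78
Clamped end conditions give two more equations: 2h_0·m_0 + h_0·m_1 = 6(Δ_0 - p'(-1)) = 24 and h_2·m_2 + 2h_2·m_3 = 6(p'(2) - Δ_2) = 0.
Forward elimination and back-substitution give m_0 = 24/5, m_1 = 72/5, m_2 = -132/5, m_3 = 66/5.
On [0, 1], with p_1(x) = a_1 + b_1·x + c_1·x² + d_1·x³: c_1 = m_1/2 = 36/5, d_1 = (m_2 - m_1)/(6h_1) = -34/5, b_1 = Δ_1 - h_1(2m_1 + m_2)/6 = 33/5.

6.6000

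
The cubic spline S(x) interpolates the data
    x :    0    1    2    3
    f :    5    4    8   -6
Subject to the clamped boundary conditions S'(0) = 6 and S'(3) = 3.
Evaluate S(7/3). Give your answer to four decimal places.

2.8148

Put m_i = S'' at the i-th knot. Here h = (1, 1, 1) and Δ = (-1, 4, -14), so the interior equations h_(i-1)·m_(i-1) + 2(h_(i-1)+h_i)·m_i + h_i·m_(i+1) = 6(Δ_i − Δ_(i-1)) read
  1·m_0 + 4·m_1 + 1·m_2 = 6(Δ_1 - Δ_0) = 30
  1·m_1 + 4·m_2 + 1·m_3 = 6(Δ_2 - Δ_1) = -108
Clamped end conditions give two more equations: 2h_0·m_0 + h_0·m_1 = 6(Δ_0 - S'(0)) = -42 and h_2·m_2 + 2h_2·m_3 = 6(S'(3) - Δ_2) = 102.
Hence m_0 = -36, m_1 = 30, m_2 = -54, m_3 = 78.
On [2, 3], S(x) = 8 - 9·(x - 2) - 27·(x - 2)² + 22·(x - 2)³.
With (x - 2) = 1/3: S(7/3) = 76/27.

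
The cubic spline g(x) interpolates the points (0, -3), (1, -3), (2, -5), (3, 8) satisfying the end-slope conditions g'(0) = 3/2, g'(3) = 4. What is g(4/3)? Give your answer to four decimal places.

-4.7111

Put σ_i = g'' at the i-th knot. Here h = (1, 1, 1) and Δ = (0, -2, 13), so the interior equations h_(i-1)·σ_(i-1) + 2(h_(i-1)+h_i)·σ_i + h_i·σ_(i+1) = 6(Δ_i − Δ_(i-1)) read
  1·σ_0 + 4·σ_1 + 1·σ_2 = 6(Δ_1 - Δ_0) = -12
  1·σ_1 + 4·σ_2 + 1·σ_3 = 6(Δ_2 - Δ_1) = 90
Clamped end conditions give two more equations: 2h_0·σ_0 + h_0·σ_1 = 6(Δ_0 - g'(0)) = -9 and h_2·σ_2 + 2h_2·σ_3 = 6(g'(3) - Δ_2) = -54.
Hence σ_0 = 28/15, σ_1 = -191/15, σ_2 = 556/15, σ_3 = -683/15.
On [1, 2], g(x) = -3 - 59/15·(x - 1) - 191/30·(x - 1)² + 83/10·(x - 1)³.
With (x - 1) = 1/3: g(4/3) = -212/45.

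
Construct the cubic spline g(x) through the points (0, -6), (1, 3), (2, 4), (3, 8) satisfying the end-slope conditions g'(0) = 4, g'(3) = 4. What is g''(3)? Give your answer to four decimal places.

Let m_i = g''(x_i). Step sizes h_i = 1, 1, 1; slopes of the chords Δ_i = (y_(i+1) - y_i)/h_i = 9, 1, 4.
  1·m_0 + 4·m_1 + 1·m_2 = 6(Δ_1 - Δ_0) = -48
  1·m_1 + 4·m_2 + 1·m_3 = 6(Δ_2 - Δ_1) = 18
Clamped end conditions give two more equations: 2h_0·m_0 + h_0·m_1 = 6(Δ_0 - g'(0)) = 30 and h_2·m_2 + 2h_2·m_3 = 6(g'(3) - Δ_2) = 0.
Solving: m_0 = 128/5, m_1 = -106/5, m_2 = 56/5, m_3 = -28/5.

-5.6000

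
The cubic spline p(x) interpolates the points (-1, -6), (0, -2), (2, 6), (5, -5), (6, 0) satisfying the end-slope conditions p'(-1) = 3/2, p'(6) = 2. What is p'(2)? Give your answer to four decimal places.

With σ_i denoting the second derivative at x_i, h_i = 1, 2, 3, 1, and Δ_i = (y_(i+1) − y_i)/h_i = 4, 4, -11/3, 5:
  1·σ_0 + 6·σ_1 + 2·σ_2 = 6(Δ_1 - Δ_0) = 0
  2·σ_1 + 10·σ_2 + 3·σ_3 = 6(Δ_2 - Δ_1) = -46
  3·σ_2 + 8·σ_3 + 1·σ_4 = 6(Δ_3 - Δ_2) = 52
Clamped end conditions give two more equations: 2h_0·σ_0 + h_0·σ_1 = 6(Δ_0 - p'(-1)) = 15 and h_3·σ_3 + 2h_3·σ_4 = 6(p'(6) - Δ_3) = -18.
Solving: σ_0 = 739/111, σ_1 = 187/111, σ_2 = -1861/222, σ_3 = 425/37, σ_4 = -1091/74.
On [2, 5], p'(x) = b_2 + 2c_2·(x - 2) + 3d_2·(x - 2)² with b_2 = Δ_2 - h_2(2σ_2 + σ_3)/6 = -38/37, c_2 = σ_2/2 = -1861/444, d_2 = (σ_3 - σ_2)/(6h_2) = 4411/3996. So p'(2) = -38/37.

-1.0270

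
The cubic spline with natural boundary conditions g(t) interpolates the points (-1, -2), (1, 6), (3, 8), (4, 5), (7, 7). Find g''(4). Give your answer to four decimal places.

Let M_i = g''(x_i). Step sizes h_i = 2, 2, 1, 3; slopes of the chords Δ_i = (y_(i+1) - y_i)/h_i = 4, 1, -3, 2/3.
  2·M_0 + 8·M_1 + 2·M_2 = 6(Δ_1 - Δ_0) = -18
  2·M_1 + 6·M_2 + 1·M_3 = 6(Δ_2 - Δ_1) = -24
  1·M_2 + 8·M_3 + 3·M_4 = 6(Δ_3 - Δ_2) = 22
Natural end conditions: M_0 = M_4 = 0.
Hence M_0 = 0, M_1 = -209/172, M_2 = -178/43, M_3 = 281/86, M_4 = 0.

3.2674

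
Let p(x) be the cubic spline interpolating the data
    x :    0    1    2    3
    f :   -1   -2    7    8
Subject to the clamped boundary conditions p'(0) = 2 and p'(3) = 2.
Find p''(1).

26

Let σ_i = p''(x_i). Step sizes h_i = 1, 1, 1; slopes of the chords Δ_i = (y_(i+1) - y_i)/h_i = -1, 9, 1.
  1·σ_0 + 4·σ_1 + 1·σ_2 = 6(Δ_1 - Δ_0) = 60
  1·σ_1 + 4·σ_2 + 1·σ_3 = 6(Δ_2 - Δ_1) = -48
Clamped end conditions give two more equations: 2h_0·σ_0 + h_0·σ_1 = 6(Δ_0 - p'(0)) = -18 and h_2·σ_2 + 2h_2·σ_3 = 6(p'(3) - Δ_2) = 6.
Hence σ_0 = -22, σ_1 = 26, σ_2 = -22, σ_3 = 14.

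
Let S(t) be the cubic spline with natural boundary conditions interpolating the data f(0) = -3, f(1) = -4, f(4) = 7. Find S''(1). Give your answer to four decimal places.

3.5000

Write m_i for S''(x_i). With h_i = 1, 3 and divided differences Δ_i = -1, 11/3, the continuity of S' gives the tridiagonal system
  1·m_0 + 8·m_1 + 3·m_2 = 6(Δ_1 - Δ_0) = 28
Natural end conditions: m_0 = m_2 = 0.
Hence m_0 = 0, m_1 = 7/2, m_2 = 0.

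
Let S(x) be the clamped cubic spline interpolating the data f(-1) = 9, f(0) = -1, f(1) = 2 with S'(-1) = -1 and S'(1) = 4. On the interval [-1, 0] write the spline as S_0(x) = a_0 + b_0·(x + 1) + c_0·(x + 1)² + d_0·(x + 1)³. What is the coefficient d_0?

Write M_i for S''(x_i). With h_i = 1, 1 and divided differences Δ_i = -10, 3, the continuity of S' gives the tridiagonal system
  1·M_0 + 4·M_1 + 1·M_2 = 6(Δ_1 - Δ_0) = 78
Clamped end conditions give two more equations: 2h_0·M_0 + h_0·M_1 = 6(Δ_0 - S'(-1)) = -54 and h_1·M_1 + 2h_1·M_2 = 6(S'(1) - Δ_1) = 6.
Solving: M_0 = -44, M_1 = 34, M_2 = -14.
On [-1, 0], with S_0(x) = a_0 + b_0·(x + 1) + c_0·(x + 1)² + d_0·(x + 1)³: c_0 = M_0/2 = -22, d_0 = (M_1 - M_0)/(6h_0) = 13, b_0 = Δ_0 - h_0(2M_0 + M_1)/6 = -1.

13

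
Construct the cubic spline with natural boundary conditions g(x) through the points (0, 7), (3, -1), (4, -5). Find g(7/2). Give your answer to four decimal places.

Let M_i = g''(x_i). Step sizes h_i = 3, 1; slopes of the chords Δ_i = (y_(i+1) - y_i)/h_i = -8/3, -4.
  3·M_0 + 8·M_1 + 1·M_2 = 6(Δ_1 - Δ_0) = -8
Natural end conditions: M_0 = M_2 = 0.
Forward elimination and back-substitution give M_0 = 0, M_1 = -1, M_2 = 0.
On [3, 4], g(x) = -1 - 11/3·(x - 3) - 1/2·(x - 3)² + 1/6·(x - 3)³.
With (x - 3) = 1/2: g(7/2) = -47/16.

-2.9375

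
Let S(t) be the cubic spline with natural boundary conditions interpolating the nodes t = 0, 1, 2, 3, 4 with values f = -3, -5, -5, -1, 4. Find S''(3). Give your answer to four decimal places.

0.1071

With σ_i denoting the second derivative at x_i, h_i = 1, 1, 1, 1, and Δ_i = (y_(i+1) − y_i)/h_i = -2, 0, 4, 5:
  1·σ_0 + 4·σ_1 + 1·σ_2 = 6(Δ_1 - Δ_0) = 12
  1·σ_1 + 4·σ_2 + 1·σ_3 = 6(Δ_2 - Δ_1) = 24
  1·σ_2 + 4·σ_3 + 1·σ_4 = 6(Δ_3 - Δ_2) = 6
Natural end conditions: σ_0 = σ_4 = 0.
Solving the tridiagonal system: σ_0 = 0, σ_1 = 45/28, σ_2 = 39/7, σ_3 = 3/28, σ_4 = 0.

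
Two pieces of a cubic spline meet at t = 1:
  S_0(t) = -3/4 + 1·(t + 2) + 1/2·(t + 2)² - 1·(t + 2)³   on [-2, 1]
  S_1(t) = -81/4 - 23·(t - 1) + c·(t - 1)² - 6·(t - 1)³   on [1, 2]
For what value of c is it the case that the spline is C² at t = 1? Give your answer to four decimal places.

S_0''(t) = 1 - 6·(t + 2), so S_0''(1) = -17. On the right, S_1''(1) = 2c, so c = -17/2.

-8.5000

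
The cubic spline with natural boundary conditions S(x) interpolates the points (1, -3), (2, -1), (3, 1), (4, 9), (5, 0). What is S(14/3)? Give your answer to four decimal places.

With σ_i denoting the second derivative at x_i, h_i = 1, 1, 1, 1, and Δ_i = (y_(i+1) − y_i)/h_i = 2, 2, 8, -9:
  1·σ_0 + 4·σ_1 + 1·σ_2 = 6(Δ_1 - Δ_0) = 0
  1·σ_1 + 4·σ_2 + 1·σ_3 = 6(Δ_2 - Δ_1) = 36
  1·σ_2 + 4·σ_3 + 1·σ_4 = 6(Δ_3 - Δ_2) = -102
Natural end conditions: σ_0 = σ_4 = 0.
Forward elimination and back-substitution give σ_0 = 0, σ_1 = -123/28, σ_2 = 123/7, σ_3 = -837/28, σ_4 = 0.
On [4, 5], S(x) = 9 + 27/28·(x - 4) - 837/56·(x - 4)² + 279/56·(x - 4)³.
With (x - 4) = 2/3: S(14/3) = 94/21.

4.4762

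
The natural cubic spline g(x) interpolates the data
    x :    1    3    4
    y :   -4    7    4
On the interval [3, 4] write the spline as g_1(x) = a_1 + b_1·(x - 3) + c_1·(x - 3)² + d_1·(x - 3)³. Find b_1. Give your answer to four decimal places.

-0.1667

Let σ_i = g''(x_i). Step sizes h_i = 2, 1; slopes of the chords Δ_i = (y_(i+1) - y_i)/h_i = 11/2, -3.
  2·σ_0 + 6·σ_1 + 1·σ_2 = 6(Δ_1 - Δ_0) = -51
Natural end conditions: σ_0 = σ_2 = 0.
Hence σ_0 = 0, σ_1 = -17/2, σ_2 = 0.
On [3, 4], with g_1(x) = a_1 + b_1·(x - 3) + c_1·(x - 3)² + d_1·(x - 3)³: c_1 = σ_1/2 = -17/4, d_1 = (σ_2 - σ_1)/(6h_1) = 17/12, b_1 = Δ_1 - h_1(2σ_1 + σ_2)/6 = -1/6.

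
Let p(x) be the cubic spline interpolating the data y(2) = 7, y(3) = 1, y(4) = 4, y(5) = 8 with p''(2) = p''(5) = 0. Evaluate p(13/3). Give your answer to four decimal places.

5.4568

Let M_i = p''(x_i). Step sizes h_i = 1, 1, 1; slopes of the chords Δ_i = (y_(i+1) - y_i)/h_i = -6, 3, 4.
  1·M_0 + 4·M_1 + 1·M_2 = 6(Δ_1 - Δ_0) = 54
  1·M_1 + 4·M_2 + 1·M_3 = 6(Δ_2 - Δ_1) = 6
Natural end conditions: M_0 = M_3 = 0.
Forward elimination and back-substitution give M_0 = 0, M_1 = 14, M_2 = -2, M_3 = 0.
On [4, 5], p(x) = 4 + 14/3·(x - 4) - 1·(x - 4)² + 1/3·(x - 4)³.
With (x - 4) = 1/3: p(13/3) = 442/81.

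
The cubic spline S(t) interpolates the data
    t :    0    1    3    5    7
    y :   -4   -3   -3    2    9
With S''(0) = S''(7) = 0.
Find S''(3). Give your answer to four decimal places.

2.2683

Put M_i = S'' at the i-th knot. Here h = (1, 2, 2, 2) and Δ = (1, 0, 5/2, 7/2), so the interior equations h_(i-1)·M_(i-1) + 2(h_(i-1)+h_i)·M_i + h_i·M_(i+1) = 6(Δ_i − Δ_(i-1)) read
  1·M_0 + 6·M_1 + 2·M_2 = 6(Δ_1 - Δ_0) = -6
  2·M_1 + 8·M_2 + 2·M_3 = 6(Δ_2 - Δ_1) = 15
  2·M_2 + 8·M_3 + 2·M_4 = 6(Δ_3 - Δ_2) = 6
Natural end conditions: M_0 = M_4 = 0.
Solving: M_0 = 0, M_1 = -72/41, M_2 = 93/41, M_3 = 15/82, M_4 = 0.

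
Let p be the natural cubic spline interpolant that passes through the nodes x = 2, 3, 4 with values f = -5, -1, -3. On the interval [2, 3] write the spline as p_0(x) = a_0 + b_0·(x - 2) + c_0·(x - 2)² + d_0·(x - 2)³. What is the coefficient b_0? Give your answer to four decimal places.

5.5000

Put m_i = p'' at the i-th knot. Here h = (1, 1) and Δ = (4, -2), so the interior equations h_(i-1)·m_(i-1) + 2(h_(i-1)+h_i)·m_i + h_i·m_(i+1) = 6(Δ_i − Δ_(i-1)) read
  1·m_0 + 4·m_1 + 1·m_2 = 6(Δ_1 - Δ_0) = -36
Natural end conditions: m_0 = m_2 = 0.
Solving: m_0 = 0, m_1 = -9, m_2 = 0.
On [2, 3], with p_0(x) = a_0 + b_0·(x - 2) + c_0·(x - 2)² + d_0·(x - 2)³: c_0 = m_0/2 = 0, d_0 = (m_1 - m_0)/(6h_0) = -3/2, b_0 = Δ_0 - h_0(2m_0 + m_1)/6 = 11/2.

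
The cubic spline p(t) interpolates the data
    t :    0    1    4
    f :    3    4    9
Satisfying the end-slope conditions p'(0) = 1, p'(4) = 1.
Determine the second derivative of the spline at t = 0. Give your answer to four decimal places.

-0.5000

With M_i denoting the second derivative at x_i, h_i = 1, 3, and Δ_i = (y_(i+1) − y_i)/h_i = 1, 5/3:
  1·M_0 + 8·M_1 + 3·M_2 = 6(Δ_1 - Δ_0) = 4
Clamped end conditions give two more equations: 2h_0·M_0 + h_0·M_1 = 6(Δ_0 - p'(0)) = 0 and h_1·M_1 + 2h_1·M_2 = 6(p'(4) - Δ_1) = -4.
Solving the tridiagonal system: M_0 = -1/2, M_1 = 1, M_2 = -7/6.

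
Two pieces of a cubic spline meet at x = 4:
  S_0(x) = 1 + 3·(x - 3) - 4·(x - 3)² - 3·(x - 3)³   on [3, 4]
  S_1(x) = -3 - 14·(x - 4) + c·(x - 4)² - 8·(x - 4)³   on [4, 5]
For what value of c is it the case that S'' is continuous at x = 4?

S_0''(x) = -8 - 18·(x - 3), so S_0''(4) = -26. On the right, S_1''(4) = 2c, so c = -13.

-13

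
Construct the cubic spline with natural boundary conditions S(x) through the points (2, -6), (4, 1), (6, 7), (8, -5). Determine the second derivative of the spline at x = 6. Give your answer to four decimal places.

-7.1000

With M_i denoting the second derivative at x_i, h_i = 2, 2, 2, and Δ_i = (y_(i+1) − y_i)/h_i = 7/2, 3, -6:
  2·M_0 + 8·M_1 + 2·M_2 = 6(Δ_1 - Δ_0) = -3
  2·M_1 + 8·M_2 + 2·M_3 = 6(Δ_2 - Δ_1) = -54
Natural end conditions: M_0 = M_3 = 0.
Forward elimination and back-substitution give M_0 = 0, M_1 = 7/5, M_2 = -71/10, M_3 = 0.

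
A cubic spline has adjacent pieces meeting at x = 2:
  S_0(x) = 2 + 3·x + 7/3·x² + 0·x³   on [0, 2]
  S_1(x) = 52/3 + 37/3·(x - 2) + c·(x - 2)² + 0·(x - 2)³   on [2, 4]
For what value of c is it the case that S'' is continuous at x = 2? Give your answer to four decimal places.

S_0''(x) = 14/3 + 0·x, so S_0''(2) = 14/3. On the right, S_1''(2) = 2c, so c = 7/3.

2.3333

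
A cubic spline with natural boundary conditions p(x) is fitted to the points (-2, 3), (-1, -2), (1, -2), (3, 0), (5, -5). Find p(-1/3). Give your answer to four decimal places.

Let m_i = p''(x_i). Step sizes h_i = 1, 2, 2, 2; slopes of the chords Δ_i = (y_(i+1) - y_i)/h_i = -5, 0, 1, -5/2.
  1·m_0 + 6·m_1 + 2·m_2 = 6(Δ_1 - Δ_0) = 30
  2·m_1 + 8·m_2 + 2·m_3 = 6(Δ_2 - Δ_1) = 6
  2·m_2 + 8·m_3 + 2·m_4 = 6(Δ_3 - Δ_2) = -21
Natural end conditions: m_0 = m_4 = 0.
Solving the tridiagonal system: m_0 = 0, m_1 = 405/82, m_2 = 15/82, m_3 = -219/82, m_4 = 0.
On [-1, 1], p(x) = -2 - 275/82·(x + 1) + 405/164·(x + 1)² - 65/164·(x + 1)³.
With (x + 1) = 2/3: p(-1/3) = -3604/1107.

-3.2556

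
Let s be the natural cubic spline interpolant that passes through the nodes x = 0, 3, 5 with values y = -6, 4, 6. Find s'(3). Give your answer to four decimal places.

1.9333

With M_i denoting the second derivative at x_i, h_i = 3, 2, and Δ_i = (y_(i+1) − y_i)/h_i = 10/3, 1:
  3·M_0 + 10·M_1 + 2·M_2 = 6(Δ_1 - Δ_0) = -14
Natural end conditions: M_0 = M_2 = 0.
Solving: M_0 = 0, M_1 = -7/5, M_2 = 0.
On [3, 5], s'(x) = b_1 + 2c_1·(x - 3) + 3d_1·(x - 3)² with b_1 = Δ_1 - h_1(2M_1 + M_2)/6 = 29/15, c_1 = M_1/2 = -7/10, d_1 = (M_2 - M_1)/(6h_1) = 7/60. So s'(3) = 29/15.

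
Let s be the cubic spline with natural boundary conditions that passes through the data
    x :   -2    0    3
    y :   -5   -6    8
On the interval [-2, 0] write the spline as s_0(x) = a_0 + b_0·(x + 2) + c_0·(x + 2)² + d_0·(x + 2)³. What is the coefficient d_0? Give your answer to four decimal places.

0.2583

Put σ_i = s'' at the i-th knot. Here h = (2, 3) and Δ = (-1/2, 14/3), so the interior equations h_(i-1)·σ_(i-1) + 2(h_(i-1)+h_i)·σ_i + h_i·σ_(i+1) = 6(Δ_i − Δ_(i-1)) read
  2·σ_0 + 10·σ_1 + 3·σ_2 = 6(Δ_1 - Δ_0) = 31
Natural end conditions: σ_0 = σ_2 = 0.
Solving: σ_0 = 0, σ_1 = 31/10, σ_2 = 0.
On [-2, 0], with s_0(x) = a_0 + b_0·(x + 2) + c_0·(x + 2)² + d_0·(x + 2)³: c_0 = σ_0/2 = 0, d_0 = (σ_1 - σ_0)/(6h_0) = 31/120, b_0 = Δ_0 - h_0(2σ_0 + σ_1)/6 = -23/15.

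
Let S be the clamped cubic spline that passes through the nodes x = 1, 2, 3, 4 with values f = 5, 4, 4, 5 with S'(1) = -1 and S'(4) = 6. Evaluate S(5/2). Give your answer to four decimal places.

4.0417

Write σ_i for S''(x_i). With h_i = 1, 1, 1 and divided differences Δ_i = -1, 0, 1, the continuity of S' gives the tridiagonal system
  1·σ_0 + 4·σ_1 + 1·σ_2 = 6(Δ_1 - Δ_0) = 6
  1·σ_1 + 4·σ_2 + 1·σ_3 = 6(Δ_2 - Δ_1) = 6
Clamped end conditions give two more equations: 2h_0·σ_0 + h_0·σ_1 = 6(Δ_0 - S'(1)) = 0 and h_2·σ_2 + 2h_2·σ_3 = 6(S'(4) - Δ_2) = 30.
Solving the tridiagonal system: σ_0 = -4/3, σ_1 = 8/3, σ_2 = -10/3, σ_3 = 50/3.
On [2, 3], S(x) = 4 - 1/3·(x - 2) + 4/3·(x - 2)² - 1·(x - 2)³.
With (x - 2) = 1/2: S(5/2) = 97/24.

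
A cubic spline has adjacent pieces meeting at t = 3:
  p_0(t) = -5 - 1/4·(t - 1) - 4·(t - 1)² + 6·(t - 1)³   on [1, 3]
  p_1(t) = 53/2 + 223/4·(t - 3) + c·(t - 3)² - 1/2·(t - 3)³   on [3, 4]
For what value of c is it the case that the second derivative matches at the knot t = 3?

p_0''(t) = -8 + 36·(t - 1), so p_0''(3) = 64. On the right, p_1''(3) = 2c, so c = 32.

32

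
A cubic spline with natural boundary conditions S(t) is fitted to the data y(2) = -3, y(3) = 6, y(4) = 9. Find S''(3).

Let m_i = S''(x_i). Step sizes h_i = 1, 1; slopes of the chords Δ_i = (y_(i+1) - y_i)/h_i = 9, 3.
  1·m_0 + 4·m_1 + 1·m_2 = 6(Δ_1 - Δ_0) = -36
Natural end conditions: m_0 = m_2 = 0.
Solving: m_0 = 0, m_1 = -9, m_2 = 0.

-9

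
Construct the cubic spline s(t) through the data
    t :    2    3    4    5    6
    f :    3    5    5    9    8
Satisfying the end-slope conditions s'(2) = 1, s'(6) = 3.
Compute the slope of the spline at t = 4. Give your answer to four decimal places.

2.6429

Let M_i = s''(x_i). Step sizes h_i = 1, 1, 1, 1; slopes of the chords Δ_i = (y_(i+1) - y_i)/h_i = 2, 0, 4, -1.
  1·M_0 + 4·M_1 + 1·M_2 = 6(Δ_1 - Δ_0) = -12
  1·M_1 + 4·M_2 + 1·M_3 = 6(Δ_2 - Δ_1) = 24
  1·M_2 + 4·M_3 + 1·M_4 = 6(Δ_3 - Δ_2) = -30
Clamped end conditions give two more equations: 2h_0·M_0 + h_0·M_1 = 6(Δ_0 - s'(2)) = 6 and h_3·M_3 + 2h_3·M_4 = 6(s'(6) - Δ_3) = 24.
Solving: M_0 = 191/28, M_1 = -107/14, M_2 = 47/4, M_3 = -215/14, M_4 = 551/28.
On [4, 5], s'(t) = b_2 + 2c_2·(t - 4) + 3d_2·(t - 4)² with b_2 = Δ_2 - h_2(2M_2 + M_3)/6 = 37/14, c_2 = M_2/2 = 47/8, d_2 = (M_3 - M_2)/(6h_2) = -253/56. So s'(4) = 37/14.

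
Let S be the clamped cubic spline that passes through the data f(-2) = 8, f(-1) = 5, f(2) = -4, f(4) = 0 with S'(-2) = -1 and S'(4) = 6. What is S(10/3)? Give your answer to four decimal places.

Put σ_i = S'' at the i-th knot. Here h = (1, 3, 2) and Δ = (-3, -3, 2), so the interior equations h_(i-1)·σ_(i-1) + 2(h_(i-1)+h_i)·σ_i + h_i·σ_(i+1) = 6(Δ_i − Δ_(i-1)) read
  1·σ_0 + 8·σ_1 + 3·σ_2 = 6(Δ_1 - Δ_0) = 0
  3·σ_1 + 10·σ_2 + 2·σ_3 = 6(Δ_2 - Δ_1) = 30
Clamped end conditions give two more equations: 2h_0·σ_0 + h_0·σ_1 = 6(Δ_0 - S'(-2)) = -12 and h_2·σ_2 + 2h_2·σ_3 = 6(S'(4) - Δ_2) = 24.
Forward elimination and back-substitution give σ_0 = -6, σ_1 = 0, σ_2 = 2, σ_3 = 5.
On [2, 4], S(t) = -4 - 1·(t - 2) + 1·(t - 2)² + 1/4·(t - 2)³.
With (t - 2) = 4/3: S(10/3) = -80/27.

-2.9630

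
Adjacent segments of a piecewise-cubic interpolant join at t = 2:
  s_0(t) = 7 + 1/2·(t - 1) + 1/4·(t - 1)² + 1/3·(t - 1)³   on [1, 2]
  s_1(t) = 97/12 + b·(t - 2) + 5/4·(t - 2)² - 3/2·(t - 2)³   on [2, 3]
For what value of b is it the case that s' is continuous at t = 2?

s_0'(t) = 1/2 + 1/2·(t - 1) + 1·(t - 1)², so s_0'(2) = 2. On the right, s_1'(2) = b, so b = 2.

2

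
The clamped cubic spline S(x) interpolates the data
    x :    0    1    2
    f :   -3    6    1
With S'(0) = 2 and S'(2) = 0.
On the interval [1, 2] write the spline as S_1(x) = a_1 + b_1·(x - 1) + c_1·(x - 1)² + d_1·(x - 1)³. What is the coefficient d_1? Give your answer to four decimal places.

Put m_i = S'' at the i-th knot. Here h = (1, 1) and Δ = (9, -5), so the interior equations h_(i-1)·m_(i-1) + 2(h_(i-1)+h_i)·m_i + h_i·m_(i+1) = 6(Δ_i − Δ_(i-1)) read
  1·m_0 + 4·m_1 + 1·m_2 = 6(Δ_1 - Δ_0) = -84
Clamped end conditions give two more equations: 2h_0·m_0 + h_0·m_1 = 6(Δ_0 - S'(0)) = 42 and h_1·m_1 + 2h_1·m_2 = 6(S'(2) - Δ_1) = 30.
Solving: m_0 = 41, m_1 = -40, m_2 = 35.
On [1, 2], with S_1(x) = a_1 + b_1·(x - 1) + c_1·(x - 1)² + d_1·(x - 1)³: c_1 = m_1/2 = -20, d_1 = (m_2 - m_1)/(6h_1) = 25/2, b_1 = Δ_1 - h_1(2m_1 + m_2)/6 = 5/2.

12.5000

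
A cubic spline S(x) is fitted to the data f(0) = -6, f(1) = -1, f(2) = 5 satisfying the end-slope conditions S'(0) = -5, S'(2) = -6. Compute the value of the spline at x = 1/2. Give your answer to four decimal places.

Write m_i for S''(x_i). With h_i = 1, 1 and divided differences Δ_i = 5, 6, the continuity of S' gives the tridiagonal system
  1·m_0 + 4·m_1 + 1·m_2 = 6(Δ_1 - Δ_0) = 6
Clamped end conditions give two more equations: 2h_0·m_0 + h_0·m_1 = 6(Δ_0 - S'(0)) = 60 and h_1·m_1 + 2h_1·m_2 = 6(S'(2) - Δ_1) = -72.
Hence m_0 = 28, m_1 = 4, m_2 = -38.
On [0, 1], S(x) = -6 - 5·x + 14·x² - 4·x³.
With x = 1/2: S(1/2) = -11/2.

-5.5000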